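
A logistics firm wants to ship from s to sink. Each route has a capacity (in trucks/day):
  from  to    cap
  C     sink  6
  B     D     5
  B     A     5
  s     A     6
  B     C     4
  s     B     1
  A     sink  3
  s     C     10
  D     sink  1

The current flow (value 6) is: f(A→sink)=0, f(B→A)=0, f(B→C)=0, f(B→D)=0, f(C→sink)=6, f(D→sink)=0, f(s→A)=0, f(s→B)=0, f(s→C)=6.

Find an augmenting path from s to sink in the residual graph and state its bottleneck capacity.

Residual along s→A→sink: s→A: 6, A→sink: 3.
Bottleneck = min = 3.

s→A→sink, bottleneck 3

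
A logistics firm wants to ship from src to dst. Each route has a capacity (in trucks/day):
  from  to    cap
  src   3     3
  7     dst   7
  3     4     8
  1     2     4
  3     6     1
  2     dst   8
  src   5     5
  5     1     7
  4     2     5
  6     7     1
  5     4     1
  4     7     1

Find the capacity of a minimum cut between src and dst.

Max flow = 8 (via 5 augmenting paths).
In the residual at optimum, the set reachable from src is {src}.
Cut edges: src->3 (cap 3), src->5 (cap 5). Sum = 8.

8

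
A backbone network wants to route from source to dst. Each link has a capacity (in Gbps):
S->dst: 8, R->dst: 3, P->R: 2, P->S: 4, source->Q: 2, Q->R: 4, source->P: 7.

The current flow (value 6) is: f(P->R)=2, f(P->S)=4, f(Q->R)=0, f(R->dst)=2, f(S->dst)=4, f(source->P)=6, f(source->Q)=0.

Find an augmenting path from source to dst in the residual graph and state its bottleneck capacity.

Residual along source->Q->R->dst: source->Q: 2, Q->R: 4, R->dst: 1.
Bottleneck = min = 1.

source->Q->R->dst, bottleneck 1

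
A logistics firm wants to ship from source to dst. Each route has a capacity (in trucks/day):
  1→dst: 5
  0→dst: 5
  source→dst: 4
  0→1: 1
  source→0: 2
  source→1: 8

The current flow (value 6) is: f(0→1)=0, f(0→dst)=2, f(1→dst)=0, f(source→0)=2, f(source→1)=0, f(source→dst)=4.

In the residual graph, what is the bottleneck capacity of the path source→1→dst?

Residual capacities along the path: source→1: 8, 1→dst: 5.
Minimum is 5.

5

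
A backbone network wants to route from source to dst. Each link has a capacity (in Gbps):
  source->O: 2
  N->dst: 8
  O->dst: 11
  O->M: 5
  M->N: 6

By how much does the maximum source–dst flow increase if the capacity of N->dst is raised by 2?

Original max flow = 2.
Edge N->dst does not cross the min cut (source side {source}), so extra capacity there cannot help.
New max flow = 2. Increase = 0.

0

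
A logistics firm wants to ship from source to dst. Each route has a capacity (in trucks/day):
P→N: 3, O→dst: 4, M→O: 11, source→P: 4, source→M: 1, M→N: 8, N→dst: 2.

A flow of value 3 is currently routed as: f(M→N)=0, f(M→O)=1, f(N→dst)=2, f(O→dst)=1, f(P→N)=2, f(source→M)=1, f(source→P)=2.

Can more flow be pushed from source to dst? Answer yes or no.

No

Residual reachable from source: {N, P, source}; dst is not reachable.
Saturated cut: source→M, N→dst with total capacity 3 = current flow value. Flow is maximum.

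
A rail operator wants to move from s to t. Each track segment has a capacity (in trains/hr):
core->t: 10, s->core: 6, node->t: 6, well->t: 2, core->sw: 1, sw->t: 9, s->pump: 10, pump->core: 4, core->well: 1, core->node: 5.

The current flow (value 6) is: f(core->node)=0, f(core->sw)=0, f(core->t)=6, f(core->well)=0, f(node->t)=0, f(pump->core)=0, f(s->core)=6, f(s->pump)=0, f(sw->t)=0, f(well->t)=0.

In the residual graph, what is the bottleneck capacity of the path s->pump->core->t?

Residual capacities along the path: s->pump: 10, pump->core: 4, core->t: 4.
Minimum is 4.

4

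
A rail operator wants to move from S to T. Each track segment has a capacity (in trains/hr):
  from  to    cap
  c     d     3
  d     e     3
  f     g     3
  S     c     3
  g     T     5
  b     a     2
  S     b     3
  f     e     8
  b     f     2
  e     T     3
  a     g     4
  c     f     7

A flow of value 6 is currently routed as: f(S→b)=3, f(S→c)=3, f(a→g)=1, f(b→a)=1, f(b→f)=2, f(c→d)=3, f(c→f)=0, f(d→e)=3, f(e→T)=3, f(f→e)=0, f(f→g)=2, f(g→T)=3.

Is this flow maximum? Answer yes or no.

Yes

Residual reachable from S: {S}; T is not reachable.
Saturated cut: S→c, S→b with total capacity 6 = current flow value. Flow is maximum.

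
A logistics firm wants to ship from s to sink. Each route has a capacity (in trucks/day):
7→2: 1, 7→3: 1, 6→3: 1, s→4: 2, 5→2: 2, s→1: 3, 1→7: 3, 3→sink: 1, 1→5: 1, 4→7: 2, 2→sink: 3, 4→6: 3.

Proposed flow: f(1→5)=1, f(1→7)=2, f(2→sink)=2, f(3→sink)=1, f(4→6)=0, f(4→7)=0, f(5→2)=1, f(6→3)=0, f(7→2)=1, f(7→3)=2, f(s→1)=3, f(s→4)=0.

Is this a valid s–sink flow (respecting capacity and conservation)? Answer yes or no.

Capacity violated on 7→3: flow 2 > capacity 1.

No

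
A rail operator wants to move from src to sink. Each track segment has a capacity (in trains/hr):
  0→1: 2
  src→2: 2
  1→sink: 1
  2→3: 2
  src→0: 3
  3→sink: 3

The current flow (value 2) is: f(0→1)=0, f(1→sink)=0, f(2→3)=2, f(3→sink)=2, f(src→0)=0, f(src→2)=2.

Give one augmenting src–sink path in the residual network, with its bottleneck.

src→0→1→sink, bottleneck 1

Residual along src→0→1→sink: src→0: 3, 0→1: 2, 1→sink: 1.
Bottleneck = min = 1.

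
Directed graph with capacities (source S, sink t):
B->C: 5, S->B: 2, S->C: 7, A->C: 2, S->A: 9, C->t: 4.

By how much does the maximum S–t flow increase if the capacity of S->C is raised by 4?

0

Original max flow = 4.
Edge S->C does not cross the min cut (source side {A, B, C, S}), so extra capacity there cannot help.
New max flow = 4. Increase = 0.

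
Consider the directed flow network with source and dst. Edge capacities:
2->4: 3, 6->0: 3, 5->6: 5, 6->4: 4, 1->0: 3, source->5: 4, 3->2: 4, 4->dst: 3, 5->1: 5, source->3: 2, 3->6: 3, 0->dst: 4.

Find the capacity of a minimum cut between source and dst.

Max flow = 6 (via 3 augmenting paths).
In the residual at optimum, the set reachable from source is {source}.
Cut edges: source->3 (cap 2), source->5 (cap 4). Sum = 6.

6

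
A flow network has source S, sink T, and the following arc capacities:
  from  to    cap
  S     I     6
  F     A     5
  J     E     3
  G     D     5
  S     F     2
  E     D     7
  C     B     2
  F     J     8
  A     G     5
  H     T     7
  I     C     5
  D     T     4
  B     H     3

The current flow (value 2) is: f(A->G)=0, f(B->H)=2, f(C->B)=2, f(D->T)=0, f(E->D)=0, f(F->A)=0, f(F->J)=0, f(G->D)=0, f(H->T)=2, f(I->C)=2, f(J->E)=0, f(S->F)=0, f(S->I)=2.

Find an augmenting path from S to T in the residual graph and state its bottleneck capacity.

S->F->A->G->D->T, bottleneck 2

Residual along S->F->A->G->D->T: S->F: 2, F->A: 5, A->G: 5, G->D: 5, D->T: 4.
Bottleneck = min = 2.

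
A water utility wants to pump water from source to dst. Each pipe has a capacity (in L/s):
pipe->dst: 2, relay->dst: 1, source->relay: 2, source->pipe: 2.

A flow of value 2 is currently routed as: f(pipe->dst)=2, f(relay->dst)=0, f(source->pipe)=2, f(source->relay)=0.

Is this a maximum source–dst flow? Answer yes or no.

Residual path source->relay->dst has bottleneck 1 > 0.
Pushing 1 along it raises the flow to 3, so the given flow is not maximum.

No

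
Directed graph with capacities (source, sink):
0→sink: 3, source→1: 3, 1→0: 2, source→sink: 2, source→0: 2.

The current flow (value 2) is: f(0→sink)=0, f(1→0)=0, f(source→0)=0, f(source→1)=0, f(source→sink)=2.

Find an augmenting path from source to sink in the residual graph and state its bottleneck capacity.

source→0→sink, bottleneck 2

Residual along source→0→sink: source→0: 2, 0→sink: 3.
Bottleneck = min = 2.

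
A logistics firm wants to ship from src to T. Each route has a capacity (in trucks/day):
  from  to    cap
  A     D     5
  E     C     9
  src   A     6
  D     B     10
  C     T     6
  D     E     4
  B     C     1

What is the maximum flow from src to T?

5

Augment src→A→D→B→C→T: bottleneck 1. Total 1.
Augment src→A→D→E→C→T: bottleneck 4. Total 5.
No augmenting path remains in the residual graph.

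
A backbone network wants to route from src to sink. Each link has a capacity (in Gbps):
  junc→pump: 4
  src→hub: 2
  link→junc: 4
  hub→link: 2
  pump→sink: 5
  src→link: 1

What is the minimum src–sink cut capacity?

3

Max flow = 3 (via 2 augmenting paths).
In the residual at optimum, the set reachable from src is {src}.
Cut edges: src→hub (cap 2), src→link (cap 1). Sum = 3.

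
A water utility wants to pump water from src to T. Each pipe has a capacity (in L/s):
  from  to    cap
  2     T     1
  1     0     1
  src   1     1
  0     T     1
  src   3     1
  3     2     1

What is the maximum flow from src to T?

Augment src->3->2->T: bottleneck 1. Total 1.
Augment src->1->0->T: bottleneck 1. Total 2.
No augmenting path remains in the residual graph.

2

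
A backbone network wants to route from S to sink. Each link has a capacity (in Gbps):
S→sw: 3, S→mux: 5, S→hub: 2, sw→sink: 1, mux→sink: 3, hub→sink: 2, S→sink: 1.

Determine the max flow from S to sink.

Augment S→sink: bottleneck 1. Total 1.
Augment S→sw→sink: bottleneck 1. Total 2.
Augment S→hub→sink: bottleneck 2. Total 4.
Augment S→mux→sink: bottleneck 3. Total 7.
No augmenting path remains in the residual graph.

7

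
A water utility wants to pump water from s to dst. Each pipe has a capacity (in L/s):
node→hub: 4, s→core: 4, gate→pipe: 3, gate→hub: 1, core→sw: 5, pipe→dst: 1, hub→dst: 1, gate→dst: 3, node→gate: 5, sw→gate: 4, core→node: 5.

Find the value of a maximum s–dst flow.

4

Augment s→core→sw→gate→dst: bottleneck 3. Total 3.
Augment s→core→node→hub→dst: bottleneck 1. Total 4.
No augmenting path remains in the residual graph.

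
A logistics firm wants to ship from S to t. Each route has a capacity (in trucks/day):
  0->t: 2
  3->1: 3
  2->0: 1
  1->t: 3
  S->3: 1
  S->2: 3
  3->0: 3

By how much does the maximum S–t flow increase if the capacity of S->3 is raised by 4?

Original max flow = 2.
After raising cap(S->3), augmenting paths through that edge carry 3 more units.
New max flow = 5. Increase = 3.

3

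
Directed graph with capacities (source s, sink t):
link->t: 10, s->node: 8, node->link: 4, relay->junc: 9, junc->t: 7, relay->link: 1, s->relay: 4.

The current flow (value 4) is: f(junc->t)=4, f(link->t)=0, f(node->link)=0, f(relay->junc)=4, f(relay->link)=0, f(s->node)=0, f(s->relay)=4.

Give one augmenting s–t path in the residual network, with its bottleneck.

Residual along s->node->link->t: s->node: 8, node->link: 4, link->t: 10.
Bottleneck = min = 4.

s->node->link->t, bottleneck 4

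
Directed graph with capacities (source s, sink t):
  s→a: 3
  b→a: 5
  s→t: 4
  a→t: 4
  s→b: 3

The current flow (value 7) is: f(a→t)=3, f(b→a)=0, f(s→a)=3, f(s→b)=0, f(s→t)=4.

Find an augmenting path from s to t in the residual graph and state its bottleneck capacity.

Residual along s→b→a→t: s→b: 3, b→a: 5, a→t: 1.
Bottleneck = min = 1.

s→b→a→t, bottleneck 1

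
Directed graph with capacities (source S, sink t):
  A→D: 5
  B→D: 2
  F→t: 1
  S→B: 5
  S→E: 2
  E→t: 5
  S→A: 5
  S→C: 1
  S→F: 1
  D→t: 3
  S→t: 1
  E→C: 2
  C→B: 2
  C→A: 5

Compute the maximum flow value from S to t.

Augment S→t: bottleneck 1. Total 1.
Augment S→E→t: bottleneck 2. Total 3.
Augment S→F→t: bottleneck 1. Total 4.
Augment S→B→D→t: bottleneck 2. Total 6.
Augment S→A→D→t: bottleneck 1. Total 7.
No augmenting path remains in the residual graph.

7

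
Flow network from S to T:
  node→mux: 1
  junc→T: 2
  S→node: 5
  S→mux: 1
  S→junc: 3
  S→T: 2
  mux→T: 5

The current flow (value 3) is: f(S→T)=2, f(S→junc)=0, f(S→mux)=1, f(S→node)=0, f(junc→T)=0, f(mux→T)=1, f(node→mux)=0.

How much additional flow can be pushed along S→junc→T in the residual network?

2

Residual capacities along the path: S→junc: 3, junc→T: 2.
Minimum is 2.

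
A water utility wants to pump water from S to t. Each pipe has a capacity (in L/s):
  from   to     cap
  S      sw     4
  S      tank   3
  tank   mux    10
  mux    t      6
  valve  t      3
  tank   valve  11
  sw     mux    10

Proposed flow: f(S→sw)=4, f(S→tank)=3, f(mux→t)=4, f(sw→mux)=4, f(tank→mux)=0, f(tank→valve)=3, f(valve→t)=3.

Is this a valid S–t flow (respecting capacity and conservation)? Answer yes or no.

Every edge has 0 ≤ f(e) ≤ cap(e).
At each intermediate node, inflow equals outflow.

Yes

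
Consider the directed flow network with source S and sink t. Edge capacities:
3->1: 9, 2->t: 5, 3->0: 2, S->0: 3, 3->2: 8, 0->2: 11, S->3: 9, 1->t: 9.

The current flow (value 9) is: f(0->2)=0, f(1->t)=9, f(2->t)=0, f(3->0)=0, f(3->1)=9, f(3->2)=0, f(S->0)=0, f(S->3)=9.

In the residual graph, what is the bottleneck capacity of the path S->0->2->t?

3

Residual capacities along the path: S->0: 3, 0->2: 11, 2->t: 5.
Minimum is 3.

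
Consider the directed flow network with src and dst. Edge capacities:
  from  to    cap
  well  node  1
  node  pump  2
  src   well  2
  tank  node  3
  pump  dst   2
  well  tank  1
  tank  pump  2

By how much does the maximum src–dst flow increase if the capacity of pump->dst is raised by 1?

Original max flow = 2.
Edge pump->dst does not cross the min cut (source side {src}), so extra capacity there cannot help.
New max flow = 2. Increase = 0.

0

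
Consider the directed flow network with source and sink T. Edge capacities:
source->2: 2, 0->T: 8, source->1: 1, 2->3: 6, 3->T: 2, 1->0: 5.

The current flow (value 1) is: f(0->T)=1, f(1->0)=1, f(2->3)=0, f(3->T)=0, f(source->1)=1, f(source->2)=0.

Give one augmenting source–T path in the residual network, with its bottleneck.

source->2->3->T, bottleneck 2

Residual along source->2->3->T: source->2: 2, 2->3: 6, 3->T: 2.
Bottleneck = min = 2.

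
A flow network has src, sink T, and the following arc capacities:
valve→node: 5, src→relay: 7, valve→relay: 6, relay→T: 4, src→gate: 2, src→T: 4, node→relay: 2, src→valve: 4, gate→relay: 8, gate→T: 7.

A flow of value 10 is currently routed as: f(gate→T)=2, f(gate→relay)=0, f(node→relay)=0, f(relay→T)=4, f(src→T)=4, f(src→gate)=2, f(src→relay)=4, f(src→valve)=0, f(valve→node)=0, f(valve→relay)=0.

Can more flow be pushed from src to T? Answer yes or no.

Residual reachable from src: {node, relay, src, valve}; T is not reachable.
Saturated cut: src→gate, src→T, relay→T with total capacity 10 = current flow value. Flow is maximum.

No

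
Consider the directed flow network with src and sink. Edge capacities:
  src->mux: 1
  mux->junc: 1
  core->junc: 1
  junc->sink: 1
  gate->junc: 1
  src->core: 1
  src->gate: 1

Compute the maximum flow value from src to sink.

1

Augment src->core->junc->sink: bottleneck 1. Total 1.
No augmenting path remains in the residual graph.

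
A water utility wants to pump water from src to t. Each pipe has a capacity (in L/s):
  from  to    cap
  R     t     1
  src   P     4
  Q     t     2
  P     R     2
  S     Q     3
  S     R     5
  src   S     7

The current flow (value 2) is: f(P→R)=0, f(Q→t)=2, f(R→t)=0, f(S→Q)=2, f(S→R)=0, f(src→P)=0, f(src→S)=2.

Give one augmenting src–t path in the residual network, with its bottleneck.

src→S→R→t, bottleneck 1

Residual along src→S→R→t: src→S: 5, S→R: 5, R→t: 1.
Bottleneck = min = 1.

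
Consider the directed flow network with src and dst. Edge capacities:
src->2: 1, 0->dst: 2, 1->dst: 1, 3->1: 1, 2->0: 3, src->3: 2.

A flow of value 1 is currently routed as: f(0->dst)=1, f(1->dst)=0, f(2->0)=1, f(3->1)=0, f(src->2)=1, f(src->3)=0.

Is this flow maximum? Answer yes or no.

Residual path src->3->1->dst has bottleneck 1 > 0.
Pushing 1 along it raises the flow to 2, so the given flow is not maximum.

No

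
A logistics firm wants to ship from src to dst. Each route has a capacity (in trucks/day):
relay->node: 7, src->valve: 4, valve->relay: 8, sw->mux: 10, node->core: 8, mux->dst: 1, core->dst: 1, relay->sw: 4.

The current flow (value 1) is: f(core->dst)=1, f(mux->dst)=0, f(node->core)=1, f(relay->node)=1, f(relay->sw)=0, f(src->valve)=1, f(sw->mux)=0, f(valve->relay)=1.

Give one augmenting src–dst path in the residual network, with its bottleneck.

Residual along src->valve->relay->sw->mux->dst: src->valve: 3, valve->relay: 7, relay->sw: 4, sw->mux: 10, mux->dst: 1.
Bottleneck = min = 1.

src->valve->relay->sw->mux->dst, bottleneck 1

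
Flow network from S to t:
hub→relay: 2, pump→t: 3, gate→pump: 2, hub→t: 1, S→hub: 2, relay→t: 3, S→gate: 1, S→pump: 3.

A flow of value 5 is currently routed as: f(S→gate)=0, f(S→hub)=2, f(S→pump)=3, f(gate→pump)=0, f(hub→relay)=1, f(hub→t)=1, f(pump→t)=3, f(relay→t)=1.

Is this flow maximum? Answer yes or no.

Residual reachable from S: {S, gate, pump}; t is not reachable.
Saturated cut: S→hub, pump→t with total capacity 5 = current flow value. Flow is maximum.

Yes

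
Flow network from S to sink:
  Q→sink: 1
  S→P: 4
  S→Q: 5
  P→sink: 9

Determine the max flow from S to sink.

Augment S→P→sink: bottleneck 4. Total 4.
Augment S→Q→sink: bottleneck 1. Total 5.
No augmenting path remains in the residual graph.

5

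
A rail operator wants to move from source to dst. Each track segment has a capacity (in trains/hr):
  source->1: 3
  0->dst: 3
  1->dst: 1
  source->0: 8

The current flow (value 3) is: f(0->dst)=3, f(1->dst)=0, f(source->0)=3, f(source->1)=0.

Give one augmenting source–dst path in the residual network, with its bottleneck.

source->1->dst, bottleneck 1

Residual along source->1->dst: source->1: 3, 1->dst: 1.
Bottleneck = min = 1.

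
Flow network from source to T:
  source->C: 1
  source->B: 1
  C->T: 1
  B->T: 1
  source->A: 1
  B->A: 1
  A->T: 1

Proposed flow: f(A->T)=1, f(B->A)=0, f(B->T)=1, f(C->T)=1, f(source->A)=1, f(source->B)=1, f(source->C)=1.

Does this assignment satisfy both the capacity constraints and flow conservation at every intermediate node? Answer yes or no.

Every edge has 0 ≤ f(e) ≤ cap(e).
At each intermediate node, inflow equals outflow.

Yes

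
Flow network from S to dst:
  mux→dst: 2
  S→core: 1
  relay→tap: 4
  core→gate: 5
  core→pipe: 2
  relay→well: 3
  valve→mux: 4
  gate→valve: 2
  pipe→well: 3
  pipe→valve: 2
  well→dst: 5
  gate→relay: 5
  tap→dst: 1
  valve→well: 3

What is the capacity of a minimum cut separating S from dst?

1

Max flow = 1 (via 1 augmenting path).
In the residual at optimum, the set reachable from S is {S}.
Cut edges: S→core (cap 1). Sum = 1.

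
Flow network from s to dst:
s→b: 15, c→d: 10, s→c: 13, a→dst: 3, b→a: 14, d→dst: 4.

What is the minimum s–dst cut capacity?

7

Max flow = 7 (via 2 augmenting paths).
In the residual at optimum, the set reachable from s is {a, b, c, d, s}.
Cut edges: d→dst (cap 4), a→dst (cap 3). Sum = 7.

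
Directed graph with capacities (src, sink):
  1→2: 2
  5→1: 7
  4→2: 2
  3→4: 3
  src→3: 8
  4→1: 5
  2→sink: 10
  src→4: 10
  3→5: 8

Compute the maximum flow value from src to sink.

4

Augment src→4→2→sink: bottleneck 2. Total 2.
Augment src→4→1→2→sink: bottleneck 2. Total 4.
No augmenting path remains in the residual graph.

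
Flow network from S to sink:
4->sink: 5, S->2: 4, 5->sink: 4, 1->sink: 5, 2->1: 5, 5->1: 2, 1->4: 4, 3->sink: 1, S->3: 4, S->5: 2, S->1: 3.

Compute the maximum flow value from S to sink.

Augment S->5->sink: bottleneck 2. Total 2.
Augment S->1->sink: bottleneck 3. Total 5.
Augment S->3->sink: bottleneck 1. Total 6.
Augment S->2->1->sink: bottleneck 2. Total 8.
Augment S->2->1->4->sink: bottleneck 2. Total 10.
No augmenting path remains in the residual graph.

10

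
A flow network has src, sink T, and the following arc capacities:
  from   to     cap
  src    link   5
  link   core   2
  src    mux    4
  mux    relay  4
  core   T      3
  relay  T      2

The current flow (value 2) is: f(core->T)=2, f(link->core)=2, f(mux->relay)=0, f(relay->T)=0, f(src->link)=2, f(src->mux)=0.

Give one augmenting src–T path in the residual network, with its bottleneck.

src->mux->relay->T, bottleneck 2

Residual along src->mux->relay->T: src->mux: 4, mux->relay: 4, relay->T: 2.
Bottleneck = min = 2.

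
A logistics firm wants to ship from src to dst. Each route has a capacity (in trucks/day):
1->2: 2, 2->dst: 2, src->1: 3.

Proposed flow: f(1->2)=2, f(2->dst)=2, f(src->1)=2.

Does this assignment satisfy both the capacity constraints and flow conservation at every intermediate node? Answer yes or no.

Every edge has 0 ≤ f(e) ≤ cap(e).
At each intermediate node, inflow equals outflow.

Yes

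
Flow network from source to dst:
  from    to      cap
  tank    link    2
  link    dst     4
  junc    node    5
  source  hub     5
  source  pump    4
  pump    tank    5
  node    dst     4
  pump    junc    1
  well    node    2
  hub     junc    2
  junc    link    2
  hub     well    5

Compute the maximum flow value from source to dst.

Augment source->pump->tank->link->dst: bottleneck 2. Total 2.
Augment source->pump->junc->link->dst: bottleneck 1. Total 3.
Augment source->hub->junc->link->dst: bottleneck 1. Total 4.
Augment source->hub->junc->node->dst: bottleneck 1. Total 5.
Augment source->hub->well->node->dst: bottleneck 2. Total 7.
No augmenting path remains in the residual graph.

7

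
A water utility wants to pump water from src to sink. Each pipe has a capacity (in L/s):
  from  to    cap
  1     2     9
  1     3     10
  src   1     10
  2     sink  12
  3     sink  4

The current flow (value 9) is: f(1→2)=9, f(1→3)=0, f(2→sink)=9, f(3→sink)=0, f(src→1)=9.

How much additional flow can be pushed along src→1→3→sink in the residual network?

Residual capacities along the path: src→1: 1, 1→3: 10, 3→sink: 4.
Minimum is 1.

1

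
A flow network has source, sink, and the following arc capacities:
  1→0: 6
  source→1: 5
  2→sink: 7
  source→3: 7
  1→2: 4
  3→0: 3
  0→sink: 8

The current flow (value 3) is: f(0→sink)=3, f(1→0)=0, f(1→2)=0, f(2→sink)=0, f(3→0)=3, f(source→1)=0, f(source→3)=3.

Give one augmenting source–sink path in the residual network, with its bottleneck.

Residual along source→1→0→sink: source→1: 5, 1→0: 6, 0→sink: 5.
Bottleneck = min = 5.

source→1→0→sink, bottleneck 5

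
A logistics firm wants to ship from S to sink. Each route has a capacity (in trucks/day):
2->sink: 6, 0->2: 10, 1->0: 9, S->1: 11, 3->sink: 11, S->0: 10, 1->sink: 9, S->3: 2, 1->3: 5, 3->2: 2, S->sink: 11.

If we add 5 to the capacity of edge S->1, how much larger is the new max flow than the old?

3

Original max flow = 30.
After raising cap(S->1), augmenting paths through that edge carry 3 more units.
New max flow = 33. Increase = 3.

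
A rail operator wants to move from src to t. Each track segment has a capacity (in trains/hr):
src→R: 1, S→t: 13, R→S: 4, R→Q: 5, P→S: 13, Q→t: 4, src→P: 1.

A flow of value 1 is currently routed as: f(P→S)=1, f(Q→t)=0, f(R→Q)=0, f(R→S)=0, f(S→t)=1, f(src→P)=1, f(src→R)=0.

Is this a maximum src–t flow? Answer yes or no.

Residual path src→R→S→t has bottleneck 1 > 0.
Pushing 1 along it raises the flow to 2, so the given flow is not maximum.

No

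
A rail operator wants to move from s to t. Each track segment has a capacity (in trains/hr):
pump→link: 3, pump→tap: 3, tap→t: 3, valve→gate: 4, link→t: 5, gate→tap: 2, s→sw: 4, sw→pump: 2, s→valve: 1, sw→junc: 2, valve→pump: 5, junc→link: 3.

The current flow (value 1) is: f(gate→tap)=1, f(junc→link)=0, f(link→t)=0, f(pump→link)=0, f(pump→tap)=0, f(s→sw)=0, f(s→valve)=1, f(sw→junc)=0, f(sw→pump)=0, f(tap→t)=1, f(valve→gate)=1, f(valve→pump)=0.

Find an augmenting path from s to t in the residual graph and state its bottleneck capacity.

Residual along s→sw→pump→tap→t: s→sw: 4, sw→pump: 2, pump→tap: 3, tap→t: 2.
Bottleneck = min = 2.

s→sw→pump→tap→t, bottleneck 2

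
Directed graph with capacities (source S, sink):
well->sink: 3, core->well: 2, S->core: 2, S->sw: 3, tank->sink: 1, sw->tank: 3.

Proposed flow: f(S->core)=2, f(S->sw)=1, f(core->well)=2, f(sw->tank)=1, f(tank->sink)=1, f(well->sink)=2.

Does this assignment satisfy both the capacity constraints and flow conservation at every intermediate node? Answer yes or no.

Yes

Every edge has 0 ≤ f(e) ≤ cap(e).
At each intermediate node, inflow equals outflow.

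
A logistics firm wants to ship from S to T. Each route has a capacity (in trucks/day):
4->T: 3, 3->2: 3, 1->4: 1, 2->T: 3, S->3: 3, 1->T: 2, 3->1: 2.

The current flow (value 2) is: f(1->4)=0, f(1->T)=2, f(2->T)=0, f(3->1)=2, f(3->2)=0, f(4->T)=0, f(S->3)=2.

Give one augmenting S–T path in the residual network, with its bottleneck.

Residual along S->3->2->T: S->3: 1, 3->2: 3, 2->T: 3.
Bottleneck = min = 1.

S->3->2->T, bottleneck 1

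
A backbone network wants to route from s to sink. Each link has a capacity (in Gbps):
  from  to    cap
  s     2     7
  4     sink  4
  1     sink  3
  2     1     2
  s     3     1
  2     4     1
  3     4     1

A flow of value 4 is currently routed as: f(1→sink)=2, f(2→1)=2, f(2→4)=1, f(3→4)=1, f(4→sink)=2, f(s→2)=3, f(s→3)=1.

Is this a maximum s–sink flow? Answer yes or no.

Residual reachable from s: {2, s}; sink is not reachable.
Saturated cut: s→3, 2→4, 2→1 with total capacity 4 = current flow value. Flow is maximum.

Yes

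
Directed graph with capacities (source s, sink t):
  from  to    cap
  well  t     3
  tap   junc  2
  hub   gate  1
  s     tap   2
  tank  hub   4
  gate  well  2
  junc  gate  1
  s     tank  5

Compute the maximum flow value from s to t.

Augment s->tap->junc->gate->well->t: bottleneck 1. Total 1.
Augment s->tank->hub->gate->well->t: bottleneck 1. Total 2.
No augmenting path remains in the residual graph.

2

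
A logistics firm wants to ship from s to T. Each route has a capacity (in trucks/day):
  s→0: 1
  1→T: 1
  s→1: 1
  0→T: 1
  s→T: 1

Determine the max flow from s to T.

3

Augment s→T: bottleneck 1. Total 1.
Augment s→0→T: bottleneck 1. Total 2.
Augment s→1→T: bottleneck 1. Total 3.
No augmenting path remains in the residual graph.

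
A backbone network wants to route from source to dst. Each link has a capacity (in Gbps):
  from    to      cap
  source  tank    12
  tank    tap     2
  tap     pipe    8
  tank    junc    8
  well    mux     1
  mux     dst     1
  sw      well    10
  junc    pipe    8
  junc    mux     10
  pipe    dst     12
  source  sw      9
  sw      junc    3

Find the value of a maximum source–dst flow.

11

Augment source->sw->well->mux->dst: bottleneck 1. Total 1.
Augment source->sw->junc->pipe->dst: bottleneck 3. Total 4.
Augment source->tank->junc->pipe->dst: bottleneck 5. Total 9.
Augment source->tank->tap->pipe->dst: bottleneck 2. Total 11.
No augmenting path remains in the residual graph.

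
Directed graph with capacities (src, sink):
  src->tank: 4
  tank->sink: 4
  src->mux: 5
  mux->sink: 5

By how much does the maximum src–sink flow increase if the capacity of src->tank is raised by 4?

Original max flow = 9.
Even with extra capacity on src->tank, another cut of capacity 9 remains binding.
New max flow = 9. Increase = 0.

0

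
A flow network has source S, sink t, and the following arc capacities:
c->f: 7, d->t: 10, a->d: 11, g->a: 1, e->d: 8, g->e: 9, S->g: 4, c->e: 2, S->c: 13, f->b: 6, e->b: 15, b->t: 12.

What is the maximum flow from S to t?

12

Augment S->g->a->d->t: bottleneck 1. Total 1.
Augment S->g->e->d->t: bottleneck 3. Total 4.
Augment S->c->e->d->t: bottleneck 2. Total 6.
Augment S->c->f->b->t: bottleneck 6. Total 12.
No augmenting path remains in the residual graph.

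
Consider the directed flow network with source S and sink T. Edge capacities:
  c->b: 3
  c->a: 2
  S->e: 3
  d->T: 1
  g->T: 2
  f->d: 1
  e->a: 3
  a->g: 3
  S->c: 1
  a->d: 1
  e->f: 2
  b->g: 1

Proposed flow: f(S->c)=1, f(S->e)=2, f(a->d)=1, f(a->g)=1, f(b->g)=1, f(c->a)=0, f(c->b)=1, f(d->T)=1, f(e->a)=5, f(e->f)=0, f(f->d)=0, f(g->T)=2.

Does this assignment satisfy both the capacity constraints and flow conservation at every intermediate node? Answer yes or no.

No

Capacity violated on e->a: flow 5 > capacity 3.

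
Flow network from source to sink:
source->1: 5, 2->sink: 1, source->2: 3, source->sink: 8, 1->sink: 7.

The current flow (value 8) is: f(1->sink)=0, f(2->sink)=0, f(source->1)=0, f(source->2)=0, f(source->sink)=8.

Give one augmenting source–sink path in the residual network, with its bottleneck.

Residual along source->1->sink: source->1: 5, 1->sink: 7.
Bottleneck = min = 5.

source->1->sink, bottleneck 5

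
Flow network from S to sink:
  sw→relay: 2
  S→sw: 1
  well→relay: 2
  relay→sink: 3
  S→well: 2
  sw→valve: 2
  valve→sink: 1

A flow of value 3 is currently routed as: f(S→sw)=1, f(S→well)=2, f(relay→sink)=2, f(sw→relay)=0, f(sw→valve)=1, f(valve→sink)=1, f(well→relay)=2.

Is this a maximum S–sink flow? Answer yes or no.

Residual reachable from S: {S}; sink is not reachable.
Saturated cut: S→sw, S→well with total capacity 3 = current flow value. Flow is maximum.

Yes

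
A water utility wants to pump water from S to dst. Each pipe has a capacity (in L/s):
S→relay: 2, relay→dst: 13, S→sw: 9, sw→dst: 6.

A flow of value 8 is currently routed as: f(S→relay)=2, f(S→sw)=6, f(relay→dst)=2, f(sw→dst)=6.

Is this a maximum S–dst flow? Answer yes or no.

Residual reachable from S: {S, sw}; dst is not reachable.
Saturated cut: S→relay, sw→dst with total capacity 8 = current flow value. Flow is maximum.

Yes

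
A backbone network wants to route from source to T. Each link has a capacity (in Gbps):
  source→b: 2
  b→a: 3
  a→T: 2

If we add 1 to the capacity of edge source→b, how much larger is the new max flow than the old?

Original max flow = 2.
Even with extra capacity on source→b, another cut of capacity 2 remains binding.
New max flow = 2. Increase = 0.

0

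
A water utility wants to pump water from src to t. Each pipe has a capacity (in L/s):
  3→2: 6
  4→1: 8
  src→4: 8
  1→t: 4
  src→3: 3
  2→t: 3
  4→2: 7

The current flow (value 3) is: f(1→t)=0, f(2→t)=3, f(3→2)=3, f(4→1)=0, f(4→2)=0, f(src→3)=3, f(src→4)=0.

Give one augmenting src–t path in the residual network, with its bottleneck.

Residual along src→4→1→t: src→4: 8, 4→1: 8, 1→t: 4.
Bottleneck = min = 4.

src→4→1→t, bottleneck 4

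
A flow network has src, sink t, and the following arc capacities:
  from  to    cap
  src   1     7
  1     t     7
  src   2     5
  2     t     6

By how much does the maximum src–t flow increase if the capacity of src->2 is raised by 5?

1

Original max flow = 12.
After raising cap(src->2), augmenting paths through that edge carry 1 more unit.
New max flow = 13. Increase = 1.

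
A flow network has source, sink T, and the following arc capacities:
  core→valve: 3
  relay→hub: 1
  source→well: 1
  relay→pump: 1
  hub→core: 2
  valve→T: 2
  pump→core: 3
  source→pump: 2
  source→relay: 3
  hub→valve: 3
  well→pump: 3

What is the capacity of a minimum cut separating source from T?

Max flow = 2 (via 2 augmenting paths).
In the residual at optimum, the set reachable from source is {core, hub, pump, relay, source, valve, well}.
Cut edges: valve→T (cap 2). Sum = 2.

2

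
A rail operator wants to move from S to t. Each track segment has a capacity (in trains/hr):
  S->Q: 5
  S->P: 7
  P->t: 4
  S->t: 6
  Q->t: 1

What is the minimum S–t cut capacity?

Max flow = 11 (via 3 augmenting paths).
In the residual at optimum, the set reachable from S is {P, Q, S}.
Cut edges: S->t (cap 6), P->t (cap 4), Q->t (cap 1). Sum = 11.

11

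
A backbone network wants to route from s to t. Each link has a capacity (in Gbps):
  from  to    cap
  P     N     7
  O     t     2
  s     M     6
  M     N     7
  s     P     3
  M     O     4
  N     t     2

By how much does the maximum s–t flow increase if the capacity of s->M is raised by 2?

Original max flow = 4.
Edge s->M does not cross the min cut (source side {M, N, O, P, s}), so extra capacity there cannot help.
New max flow = 4. Increase = 0.

0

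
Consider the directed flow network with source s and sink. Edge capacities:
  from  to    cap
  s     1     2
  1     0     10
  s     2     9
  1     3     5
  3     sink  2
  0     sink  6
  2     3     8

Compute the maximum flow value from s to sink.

Augment s->1->0->sink: bottleneck 2. Total 2.
Augment s->2->3->sink: bottleneck 2. Total 4.
No augmenting path remains in the residual graph.

4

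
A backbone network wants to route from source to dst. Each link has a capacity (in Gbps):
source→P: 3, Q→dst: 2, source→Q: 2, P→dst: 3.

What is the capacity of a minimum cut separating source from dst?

5

Max flow = 5 (via 2 augmenting paths).
In the residual at optimum, the set reachable from source is {source}.
Cut edges: source→Q (cap 2), source→P (cap 3). Sum = 5.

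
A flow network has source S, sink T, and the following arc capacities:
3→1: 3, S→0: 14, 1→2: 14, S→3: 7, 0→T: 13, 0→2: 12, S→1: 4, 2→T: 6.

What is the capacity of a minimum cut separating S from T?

Max flow = 19 (via 4 augmenting paths).
In the residual at optimum, the set reachable from S is {0, 1, 2, 3, S}.
Cut edges: 0→T (cap 13), 2→T (cap 6). Sum = 19.

19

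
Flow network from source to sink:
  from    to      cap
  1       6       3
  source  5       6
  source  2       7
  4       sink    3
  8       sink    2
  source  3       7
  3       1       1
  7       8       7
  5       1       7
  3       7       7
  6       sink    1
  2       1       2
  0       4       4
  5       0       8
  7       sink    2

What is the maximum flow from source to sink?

Augment source→3→7→sink: bottleneck 2. Total 2.
Augment source→3→7→8→sink: bottleneck 2. Total 4.
Augment source→3→1→6→sink: bottleneck 1. Total 5.
Augment source→5→0→4→sink: bottleneck 3. Total 8.
No augmenting path remains in the residual graph.

8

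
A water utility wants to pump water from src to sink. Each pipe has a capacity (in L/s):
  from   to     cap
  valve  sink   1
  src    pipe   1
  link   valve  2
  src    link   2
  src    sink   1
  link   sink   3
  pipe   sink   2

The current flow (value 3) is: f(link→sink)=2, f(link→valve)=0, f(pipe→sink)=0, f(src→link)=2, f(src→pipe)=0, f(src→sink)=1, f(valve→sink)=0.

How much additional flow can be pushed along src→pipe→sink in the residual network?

Residual capacities along the path: src→pipe: 1, pipe→sink: 2.
Minimum is 1.

1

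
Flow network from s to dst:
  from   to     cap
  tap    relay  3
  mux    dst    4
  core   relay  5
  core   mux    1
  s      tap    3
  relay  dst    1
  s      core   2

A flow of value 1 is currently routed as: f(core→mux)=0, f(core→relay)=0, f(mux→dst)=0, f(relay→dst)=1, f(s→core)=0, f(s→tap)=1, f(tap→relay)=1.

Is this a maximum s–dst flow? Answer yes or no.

No

Residual path s→core→mux→dst has bottleneck 1 > 0.
Pushing 1 along it raises the flow to 2, so the given flow is not maximum.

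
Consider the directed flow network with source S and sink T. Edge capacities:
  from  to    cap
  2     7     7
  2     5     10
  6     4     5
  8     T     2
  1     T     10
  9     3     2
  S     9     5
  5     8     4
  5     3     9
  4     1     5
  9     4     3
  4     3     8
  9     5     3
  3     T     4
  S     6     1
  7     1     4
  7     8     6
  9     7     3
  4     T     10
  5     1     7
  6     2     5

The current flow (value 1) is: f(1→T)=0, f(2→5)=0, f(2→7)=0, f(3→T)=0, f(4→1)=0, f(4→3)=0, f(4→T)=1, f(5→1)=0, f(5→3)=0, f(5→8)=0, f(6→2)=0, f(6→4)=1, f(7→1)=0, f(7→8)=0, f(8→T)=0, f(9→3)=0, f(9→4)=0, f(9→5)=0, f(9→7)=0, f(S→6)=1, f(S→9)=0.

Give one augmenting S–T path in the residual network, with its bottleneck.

Residual along S→9→4→T: S→9: 5, 9→4: 3, 4→T: 9.
Bottleneck = min = 3.

S→9→4→T, bottleneck 3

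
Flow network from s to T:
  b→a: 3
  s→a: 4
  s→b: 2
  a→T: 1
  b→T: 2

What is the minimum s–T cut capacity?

Max flow = 3 (via 2 augmenting paths).
In the residual at optimum, the set reachable from s is {a, s}.
Cut edges: s→b (cap 2), a→T (cap 1). Sum = 3.

3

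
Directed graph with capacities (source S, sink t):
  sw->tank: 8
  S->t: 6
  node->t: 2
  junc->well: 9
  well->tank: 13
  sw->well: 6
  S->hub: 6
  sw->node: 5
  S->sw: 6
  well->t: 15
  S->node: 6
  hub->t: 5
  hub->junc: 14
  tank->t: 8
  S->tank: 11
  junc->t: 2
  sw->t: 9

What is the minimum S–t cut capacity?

Max flow = 28 (via 6 augmenting paths).
In the residual at optimum, the set reachable from S is {S, node, tank}.
Cut edges: S->hub (cap 6), S->sw (cap 6), S->t (cap 6), node->t (cap 2), tank->t (cap 8). Sum = 28.

28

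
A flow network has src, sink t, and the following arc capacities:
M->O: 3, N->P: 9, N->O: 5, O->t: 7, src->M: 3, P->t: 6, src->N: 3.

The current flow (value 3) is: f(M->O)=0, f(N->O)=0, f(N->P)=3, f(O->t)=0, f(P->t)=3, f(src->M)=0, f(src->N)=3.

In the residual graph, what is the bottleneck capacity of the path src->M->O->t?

3

Residual capacities along the path: src->M: 3, M->O: 3, O->t: 7.
Minimum is 3.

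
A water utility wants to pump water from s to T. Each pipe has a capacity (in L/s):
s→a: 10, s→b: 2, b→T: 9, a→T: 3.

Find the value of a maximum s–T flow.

Augment s→b→T: bottleneck 2. Total 2.
Augment s→a→T: bottleneck 3. Total 5.
No augmenting path remains in the residual graph.

5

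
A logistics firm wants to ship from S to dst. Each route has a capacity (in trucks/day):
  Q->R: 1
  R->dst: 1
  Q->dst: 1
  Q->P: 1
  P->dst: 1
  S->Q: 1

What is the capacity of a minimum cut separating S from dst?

Max flow = 1 (via 1 augmenting path).
In the residual at optimum, the set reachable from S is {S}.
Cut edges: S->Q (cap 1). Sum = 1.

1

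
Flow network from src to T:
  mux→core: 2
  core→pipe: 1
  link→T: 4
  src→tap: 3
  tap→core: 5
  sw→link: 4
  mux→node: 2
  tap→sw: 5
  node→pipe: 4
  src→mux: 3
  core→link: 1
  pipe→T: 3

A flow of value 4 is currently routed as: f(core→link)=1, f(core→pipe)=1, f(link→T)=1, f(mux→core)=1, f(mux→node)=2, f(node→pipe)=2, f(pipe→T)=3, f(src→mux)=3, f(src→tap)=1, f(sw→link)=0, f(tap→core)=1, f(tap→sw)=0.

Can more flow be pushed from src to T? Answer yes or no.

Residual path src→tap→sw→link→T has bottleneck 2 > 0.
Pushing 2 along it raises the flow to 6, so the given flow is not maximum.

Yes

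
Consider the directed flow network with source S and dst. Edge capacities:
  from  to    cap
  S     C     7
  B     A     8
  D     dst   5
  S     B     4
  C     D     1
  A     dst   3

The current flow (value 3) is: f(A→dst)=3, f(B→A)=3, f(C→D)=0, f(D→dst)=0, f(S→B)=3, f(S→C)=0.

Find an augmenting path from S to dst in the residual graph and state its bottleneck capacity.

Residual along S→C→D→dst: S→C: 7, C→D: 1, D→dst: 5.
Bottleneck = min = 1.

S→C→D→dst, bottleneck 1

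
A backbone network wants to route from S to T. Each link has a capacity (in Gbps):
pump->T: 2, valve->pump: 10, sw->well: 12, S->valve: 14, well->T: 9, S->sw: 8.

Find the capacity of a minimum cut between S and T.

10

Max flow = 10 (via 2 augmenting paths).
In the residual at optimum, the set reachable from S is {S, pump, valve}.
Cut edges: S->sw (cap 8), pump->T (cap 2). Sum = 10.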